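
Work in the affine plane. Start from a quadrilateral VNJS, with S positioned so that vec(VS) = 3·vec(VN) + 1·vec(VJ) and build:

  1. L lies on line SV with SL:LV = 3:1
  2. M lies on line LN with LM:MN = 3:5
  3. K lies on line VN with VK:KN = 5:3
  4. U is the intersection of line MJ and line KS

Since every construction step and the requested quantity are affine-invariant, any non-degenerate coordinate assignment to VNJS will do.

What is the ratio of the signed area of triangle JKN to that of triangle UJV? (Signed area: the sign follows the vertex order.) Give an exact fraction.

Assign V = (0, 0), N = (1, 0), J = (0, 1), S = (3, 1) — the answer is frame-independent, so this choice is without loss of generality.
1. L lies on line SV with SL:LV = 3:1 ⇒ L = (3/4, 1/4)
2. M lies on line LN with LM:MN = 3:5 ⇒ M = (27/32, 5/32)
3. K lies on line VN with VK:KN = 5:3 ⇒ K = (5/8, 0)
4. U is the intersection of line MJ and line KS ⇒ U = (8/9, 1/9)
2·[JKN] = 3/8, 2·[UJV] = 8/9
[JKN]:[UJV] = 3/8:8/9 = 27/64

[JKN]:[UJV] = 27/64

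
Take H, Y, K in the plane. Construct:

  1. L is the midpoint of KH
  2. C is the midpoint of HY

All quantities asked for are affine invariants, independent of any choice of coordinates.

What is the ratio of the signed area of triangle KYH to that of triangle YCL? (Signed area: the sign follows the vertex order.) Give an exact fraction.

Choose coordinates H = (0, 0), Y = (1, 0), K = (0, 1).
1. L is the midpoint of KH ⇒ L = (0, 1/2)
2. C is the midpoint of HY ⇒ C = (1/2, 0)
2·[KYH] = -1, 2·[YCL] = -1/4
[KYH]:[YCL] = -1:-1/4 = 4

[KYH]:[YCL] = 4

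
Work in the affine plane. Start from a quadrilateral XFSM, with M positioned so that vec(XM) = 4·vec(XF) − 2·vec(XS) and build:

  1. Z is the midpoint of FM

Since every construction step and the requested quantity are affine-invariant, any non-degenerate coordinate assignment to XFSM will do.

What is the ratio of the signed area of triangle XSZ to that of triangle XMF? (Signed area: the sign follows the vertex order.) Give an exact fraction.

[XSZ]:[XMF] = -5/4

Set X = (0, 0), F = (1, 0), S = (0, 1), M = (4, -2); any affine frame gives the same invariant.
1. Z is the midpoint of FM ⇒ Z = (5/2, -1)
2·[XSZ] = -5/2, 2·[XMF] = 2
[XSZ]:[XMF] = -5/2:2 = -5/4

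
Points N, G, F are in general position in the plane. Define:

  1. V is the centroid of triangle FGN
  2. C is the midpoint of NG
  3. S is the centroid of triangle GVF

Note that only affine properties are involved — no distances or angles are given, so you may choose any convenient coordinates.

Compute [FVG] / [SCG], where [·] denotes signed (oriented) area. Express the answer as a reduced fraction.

Choose coordinates N = (0, 0), G = (1, 0), F = (0, 1).
1. V is the centroid of triangle FGN ⇒ V = (1/3, 1/3)
2. C is the midpoint of NG ⇒ C = (1/2, 0)
3. S is the centroid of triangle GVF ⇒ S = (4/9, 4/9)
2·[FVG] = 1/3, 2·[SCG] = 2/9
[FVG]:[SCG] = 1/3:2/9 = 3/2

[FVG]:[SCG] = 3/2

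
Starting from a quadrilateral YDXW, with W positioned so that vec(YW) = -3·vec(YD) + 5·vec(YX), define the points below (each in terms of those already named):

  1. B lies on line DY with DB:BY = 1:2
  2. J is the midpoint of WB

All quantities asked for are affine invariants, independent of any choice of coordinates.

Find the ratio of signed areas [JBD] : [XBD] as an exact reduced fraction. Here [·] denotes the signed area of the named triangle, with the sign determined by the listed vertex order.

[JBD]:[XBD] = 5/2

Work in coordinates with Y = (0, 0), D = (1, 0), X = (0, 1), W = (-3, 5).
1. B lies on line DY with DB:BY = 1:2 ⇒ B = (2/3, 0)
2. J is the midpoint of WB ⇒ J = (-7/6, 5/2)
2·[JBD] = 5/6, 2·[XBD] = 1/3
[JBD]:[XBD] = 5/6:1/3 = 5/2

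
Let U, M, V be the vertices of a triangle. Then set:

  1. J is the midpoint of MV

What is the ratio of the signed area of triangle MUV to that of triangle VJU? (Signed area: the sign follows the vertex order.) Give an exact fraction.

[MUV]:[VJU] = 2

Set U = (0, 0), M = (1, 0), V = (0, 1); any affine frame gives the same invariant.
1. J is the midpoint of MV ⇒ J = (1/2, 1/2)
2·[MUV] = -1, 2·[VJU] = -1/2
[MUV]:[VJU] = -1:-1/2 = 2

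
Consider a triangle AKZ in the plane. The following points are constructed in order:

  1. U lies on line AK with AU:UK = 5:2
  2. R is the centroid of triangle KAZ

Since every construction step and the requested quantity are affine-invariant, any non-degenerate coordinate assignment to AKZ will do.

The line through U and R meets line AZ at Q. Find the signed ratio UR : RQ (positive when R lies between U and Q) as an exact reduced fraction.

UR:RQ = 8/7

Set A = (0, 0), K = (1, 0), Z = (0, 1); any affine frame gives the same invariant.
1. U lies on line AK with AU:UK = 5:2 ⇒ U = (5/7, 0)
2. R is the centroid of triangle KAZ ⇒ R = (1/3, 1/3)
line UR meets AZ at Q = (0, 5/8)
R = U + t·(Q−U) with t = 8/15, so UR:RQ = 8/15:7/15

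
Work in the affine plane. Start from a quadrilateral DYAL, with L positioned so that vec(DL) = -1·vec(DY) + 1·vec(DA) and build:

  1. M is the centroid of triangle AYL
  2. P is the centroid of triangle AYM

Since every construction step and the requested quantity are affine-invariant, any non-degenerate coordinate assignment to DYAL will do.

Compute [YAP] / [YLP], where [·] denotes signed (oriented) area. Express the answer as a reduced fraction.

Work in coordinates with D = (0, 0), Y = (1, 0), A = (0, 1), L = (-1, 1).
1. M is the centroid of triangle AYL ⇒ M = (0, 2/3)
2. P is the centroid of triangle AYM ⇒ P = (1/3, 5/9)
2·[YAP] = 1/9, 2·[YLP] = -4/9
[YAP]:[YLP] = 1/9:-4/9 = -1/4

[YAP]:[YLP] = -1/4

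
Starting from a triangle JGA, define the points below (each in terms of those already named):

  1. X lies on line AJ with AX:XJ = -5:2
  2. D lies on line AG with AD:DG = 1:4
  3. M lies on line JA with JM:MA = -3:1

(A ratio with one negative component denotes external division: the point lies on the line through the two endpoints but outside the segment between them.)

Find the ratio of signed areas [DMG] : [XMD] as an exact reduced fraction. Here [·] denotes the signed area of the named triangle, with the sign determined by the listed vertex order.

Assign J = (0, 0), G = (1, 0), A = (0, 1) — the answer is frame-independent, so this choice is without loss of generality.
1. X lies on line AJ with AX:XJ = -5:2 ⇒ X = (0, -2/3)
2. D lies on line AG with AD:DG = 1:4 ⇒ D = (1/5, 4/5)
3. M lies on line JA with JM:MA = -3:1 ⇒ M = (0, 3/2)
2·[DMG] = -2/5, 2·[XMD] = -13/30
[DMG]:[XMD] = -2/5:-13/30 = 12/13

[DMG]:[XMD] = 12/13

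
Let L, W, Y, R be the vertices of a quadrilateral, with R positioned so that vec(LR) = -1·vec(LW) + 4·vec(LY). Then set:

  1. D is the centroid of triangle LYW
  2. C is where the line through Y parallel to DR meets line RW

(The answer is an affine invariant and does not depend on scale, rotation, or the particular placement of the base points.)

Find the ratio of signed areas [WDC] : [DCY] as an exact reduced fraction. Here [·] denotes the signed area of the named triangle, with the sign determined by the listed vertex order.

[WDC]:[DCY] = -7

Assign L = (0, 0), W = (1, 0), Y = (0, 1), R = (-1, 4) — the answer is frame-independent, so this choice is without loss of generality.
1. D is the centroid of triangle LYW ⇒ D = (1/3, 1/3)
2. C is where the line through Y parallel to DR meets line RW ⇒ C = (-4/3, 14/3)
2·[WDC] = -7/3, 2·[DCY] = 1/3
[WDC]:[DCY] = -7/3:1/3 = -7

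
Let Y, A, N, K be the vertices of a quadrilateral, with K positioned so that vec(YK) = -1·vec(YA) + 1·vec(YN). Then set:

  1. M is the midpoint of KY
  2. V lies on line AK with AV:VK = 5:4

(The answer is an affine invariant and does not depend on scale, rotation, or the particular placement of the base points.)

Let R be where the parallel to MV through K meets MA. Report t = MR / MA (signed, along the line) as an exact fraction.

Choose coordinates Y = (0, 0), A = (1, 0), N = (0, 1), K = (-1, 1).
1. M is the midpoint of KY ⇒ M = (-1/2, 1/2)
2. V lies on line AK with AV:VK = 5:4 ⇒ V = (-1/9, 5/9)
through K parallel to MV: direction (7/18, 1/18); meets MA at R = (-17/10, 9/10)
R = M + t·(A−M) with t = -4/5

t = -4/5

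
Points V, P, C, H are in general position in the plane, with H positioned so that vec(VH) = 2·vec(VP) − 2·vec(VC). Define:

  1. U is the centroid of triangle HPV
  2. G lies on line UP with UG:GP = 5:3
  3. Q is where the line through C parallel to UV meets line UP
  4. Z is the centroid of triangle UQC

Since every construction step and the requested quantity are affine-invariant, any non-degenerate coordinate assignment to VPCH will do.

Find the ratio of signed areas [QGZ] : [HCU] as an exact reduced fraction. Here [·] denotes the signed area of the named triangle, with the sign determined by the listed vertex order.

Assign V = (0, 0), P = (1, 0), C = (0, 1), H = (2, -2) — the answer is frame-independent, so this choice is without loss of generality.
1. U is the centroid of triangle HPV ⇒ U = (1, -2/3)
2. G lies on line UP with UG:GP = 5:3 ⇒ G = (1, -1/4)
3. Q is where the line through C parallel to UV meets line UP ⇒ Q = (1, 1/3)
4. Z is the centroid of triangle UQC ⇒ Z = (2/3, 2/9)
2·[QGZ] = -7/36, 2·[HCU] = 1/3
[QGZ]:[HCU] = -7/36:1/3 = -7/12

[QGZ]:[HCU] = -7/12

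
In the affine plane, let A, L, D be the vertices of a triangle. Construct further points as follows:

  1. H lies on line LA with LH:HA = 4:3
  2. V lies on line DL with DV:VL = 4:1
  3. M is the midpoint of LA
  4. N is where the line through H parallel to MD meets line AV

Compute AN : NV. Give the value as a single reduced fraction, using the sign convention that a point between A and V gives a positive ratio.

AN:NV = 10/11

Work in coordinates with A = (0, 0), L = (1, 0), D = (0, 1).
1. H lies on line LA with LH:HA = 4:3 ⇒ H = (3/7, 0)
2. V lies on line DL with DV:VL = 4:1 ⇒ V = (4/5, 1/5)
3. M is the midpoint of LA ⇒ M = (1/2, 0)
4. N is where the line through H parallel to MD meets line AV ⇒ N = (8/21, 2/21)
N = A + t·(V−A) with t = 10/21, so AN:NV = t:(1−t) = 10/21:11/21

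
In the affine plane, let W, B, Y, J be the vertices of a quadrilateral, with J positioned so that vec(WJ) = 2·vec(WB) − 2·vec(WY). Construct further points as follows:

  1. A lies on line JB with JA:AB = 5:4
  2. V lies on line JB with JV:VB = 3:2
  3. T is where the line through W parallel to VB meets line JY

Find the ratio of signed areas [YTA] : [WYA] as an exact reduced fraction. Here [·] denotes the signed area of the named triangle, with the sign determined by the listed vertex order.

[YTA]:[WYA] = 5/13

Set W = (0, 0), B = (1, 0), Y = (0, 1), J = (2, -2); any affine frame gives the same invariant.
1. A lies on line JB with JA:AB = 5:4 ⇒ A = (13/9, -8/9)
2. V lies on line JB with JV:VB = 3:2 ⇒ V = (7/5, -4/5)
3. T is where the line through W parallel to VB meets line JY ⇒ T = (-2, 4)
2·[YTA] = -5/9, 2·[WYA] = -13/9
[YTA]:[WYA] = -5/9:-13/9 = 5/13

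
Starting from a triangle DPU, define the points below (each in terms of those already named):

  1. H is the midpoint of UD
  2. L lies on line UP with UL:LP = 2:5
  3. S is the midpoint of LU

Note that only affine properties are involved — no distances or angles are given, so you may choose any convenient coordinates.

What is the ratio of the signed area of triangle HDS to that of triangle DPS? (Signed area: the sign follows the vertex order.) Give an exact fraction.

Set D = (0, 0), P = (1, 0), U = (0, 1); any affine frame gives the same invariant.
1. H is the midpoint of UD ⇒ H = (0, 1/2)
2. L lies on line UP with UL:LP = 2:5 ⇒ L = (2/7, 5/7)
3. S is the midpoint of LU ⇒ S = (1/7, 6/7)
2·[HDS] = 1/14, 2·[DPS] = 6/7
[HDS]:[DPS] = 1/14:6/7 = 1/12

[HDS]:[DPS] = 1/12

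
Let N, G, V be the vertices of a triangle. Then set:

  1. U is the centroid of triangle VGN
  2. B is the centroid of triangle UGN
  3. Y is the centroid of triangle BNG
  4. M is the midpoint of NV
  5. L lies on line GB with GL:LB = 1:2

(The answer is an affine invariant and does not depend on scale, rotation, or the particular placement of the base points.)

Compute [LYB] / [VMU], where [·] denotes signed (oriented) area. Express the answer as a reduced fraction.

[LYB]:[VMU] = -4/27

Choose coordinates N = (0, 0), G = (1, 0), V = (0, 1).
1. U is the centroid of triangle VGN ⇒ U = (1/3, 1/3)
2. B is the centroid of triangle UGN ⇒ B = (4/9, 1/9)
3. Y is the centroid of triangle BNG ⇒ Y = (13/27, 1/27)
4. M is the midpoint of NV ⇒ M = (0, 1/2)
5. L lies on line GB with GL:LB = 1:2 ⇒ L = (22/27, 1/27)
2·[LYB] = -2/81, 2·[VMU] = 1/6
[LYB]:[VMU] = -2/81:1/6 = -4/27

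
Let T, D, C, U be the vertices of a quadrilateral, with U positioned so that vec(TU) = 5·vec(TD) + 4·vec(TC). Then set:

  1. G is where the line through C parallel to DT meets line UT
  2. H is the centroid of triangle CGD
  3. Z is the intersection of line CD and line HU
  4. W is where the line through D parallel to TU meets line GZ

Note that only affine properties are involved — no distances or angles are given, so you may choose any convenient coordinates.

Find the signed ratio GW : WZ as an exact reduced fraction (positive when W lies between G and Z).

Choose coordinates T = (0, 0), D = (1, 0), C = (0, 1), U = (5, 4).
1. G is where the line through C parallel to DT meets line UT ⇒ G = (5/4, 1)
2. H is the centroid of triangle CGD ⇒ H = (3/4, 2/3)
3. Z is the intersection of line CD and line HU ⇒ Z = (47/91, 44/91)
4. W is where the line through D parallel to TU meets line GZ ⇒ W = (307/32, 55/8)
W = G + t·(Z−G) with t = -91/8, so GW:WZ = t:(1−t) = -91/8:99/8

GW:WZ = -91/99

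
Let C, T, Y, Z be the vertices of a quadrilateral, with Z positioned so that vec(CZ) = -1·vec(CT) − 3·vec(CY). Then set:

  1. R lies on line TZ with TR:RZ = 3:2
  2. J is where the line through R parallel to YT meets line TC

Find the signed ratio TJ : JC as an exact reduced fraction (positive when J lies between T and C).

Choose coordinates C = (0, 0), T = (1, 0), Y = (0, 1), Z = (-1, -3).
1. R lies on line TZ with TR:RZ = 3:2 ⇒ R = (-1/5, -9/5)
2. J is where the line through R parallel to YT meets line TC ⇒ J = (-2, 0)
J = T + t·(C−T) with t = 3, so TJ:JC = t:(1−t) = 3:-2

TJ:JC = -3/2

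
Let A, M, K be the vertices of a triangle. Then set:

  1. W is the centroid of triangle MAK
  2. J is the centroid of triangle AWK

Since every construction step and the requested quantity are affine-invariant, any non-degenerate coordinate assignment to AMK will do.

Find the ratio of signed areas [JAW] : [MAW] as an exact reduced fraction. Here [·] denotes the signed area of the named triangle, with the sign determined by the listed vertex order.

Set A = (0, 0), M = (1, 0), K = (0, 1); any affine frame gives the same invariant.
1. W is the centroid of triangle MAK ⇒ W = (1/3, 1/3)
2. J is the centroid of triangle AWK ⇒ J = (1/9, 4/9)
2·[JAW] = 1/9, 2·[MAW] = -1/3
[JAW]:[MAW] = 1/9:-1/3 = -1/3

[JAW]:[MAW] = -1/3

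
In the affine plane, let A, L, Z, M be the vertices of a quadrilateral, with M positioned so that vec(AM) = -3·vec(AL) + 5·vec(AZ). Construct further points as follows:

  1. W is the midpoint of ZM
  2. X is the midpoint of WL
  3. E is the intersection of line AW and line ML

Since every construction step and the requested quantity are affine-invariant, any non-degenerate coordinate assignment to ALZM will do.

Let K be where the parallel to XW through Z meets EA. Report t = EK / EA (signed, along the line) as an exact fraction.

Choose coordinates A = (0, 0), L = (1, 0), Z = (0, 1), M = (-3, 5).
1. W is the midpoint of ZM ⇒ W = (-3/2, 3)
2. X is the midpoint of WL ⇒ X = (-1/4, 3/2)
3. E is the intersection of line AW and line ML ⇒ E = (-5/3, 10/3)
through Z parallel to XW: direction (-5/4, 3/2); meets EA at K = (-5/4, 5/2)
K = E + t·(A−E) with t = 1/4

t = 1/4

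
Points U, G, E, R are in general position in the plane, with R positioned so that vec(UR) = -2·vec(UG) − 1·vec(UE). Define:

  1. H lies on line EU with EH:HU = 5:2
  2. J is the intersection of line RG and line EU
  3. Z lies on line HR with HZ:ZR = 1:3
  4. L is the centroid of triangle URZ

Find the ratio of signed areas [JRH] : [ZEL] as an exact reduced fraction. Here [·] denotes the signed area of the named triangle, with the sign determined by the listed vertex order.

Work in coordinates with U = (0, 0), G = (1, 0), E = (0, 1), R = (-2, -1).
1. H lies on line EU with EH:HU = 5:2 ⇒ H = (0, 2/7)
2. J is the intersection of line RG and line EU ⇒ J = (0, -1/3)
3. Z lies on line HR with HZ:ZR = 1:3 ⇒ Z = (-1/2, -1/28)
4. L is the centroid of triangle URZ ⇒ L = (-5/6, -29/84)
2·[JRH] = -26/21, 2·[ZEL] = 4/21
[JRH]:[ZEL] = -26/21:4/21 = -13/2

[JRH]:[ZEL] = -13/2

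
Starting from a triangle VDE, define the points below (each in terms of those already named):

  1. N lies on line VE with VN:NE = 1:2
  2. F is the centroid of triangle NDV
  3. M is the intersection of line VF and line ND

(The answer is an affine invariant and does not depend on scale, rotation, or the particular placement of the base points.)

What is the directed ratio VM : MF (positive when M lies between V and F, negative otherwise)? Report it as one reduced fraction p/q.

VM:MF = -3

Assign V = (0, 0), D = (1, 0), E = (0, 1) — the answer is frame-independent, so this choice is without loss of generality.
1. N lies on line VE with VN:NE = 1:2 ⇒ N = (0, 1/3)
2. F is the centroid of triangle NDV ⇒ F = (1/3, 1/9)
3. M is the intersection of line VF and line ND ⇒ M = (1/2, 1/6)
M = V + t·(F−V) with t = 3/2, so VM:MF = t:(1−t) = 3/2:-1/2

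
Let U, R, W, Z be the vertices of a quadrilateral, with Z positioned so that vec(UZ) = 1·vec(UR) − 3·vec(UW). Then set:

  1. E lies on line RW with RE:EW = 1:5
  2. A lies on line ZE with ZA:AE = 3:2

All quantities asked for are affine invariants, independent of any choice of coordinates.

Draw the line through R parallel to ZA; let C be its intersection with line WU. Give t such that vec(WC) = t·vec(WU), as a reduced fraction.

t = -18

Assign U = (0, 0), R = (1, 0), W = (0, 1), Z = (1, -3) — the answer is frame-independent, so this choice is without loss of generality.
1. E lies on line RW with RE:EW = 1:5 ⇒ E = (5/6, 1/6)
2. A lies on line ZE with ZA:AE = 3:2 ⇒ A = (9/10, -11/10)
through R parallel to ZA: direction (-1/10, 19/10); meets WU at C = (0, 19)
C = W + t·(U−W) with t = -18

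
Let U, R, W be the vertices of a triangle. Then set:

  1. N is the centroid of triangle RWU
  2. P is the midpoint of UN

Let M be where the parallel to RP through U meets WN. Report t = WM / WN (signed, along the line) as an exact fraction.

Work in coordinates with U = (0, 0), R = (1, 0), W = (0, 1).
1. N is the centroid of triangle RWU ⇒ N = (1/3, 1/3)
2. P is the midpoint of UN ⇒ P = (1/6, 1/6)
through U parallel to RP: direction (-5/6, 1/6); meets WN at M = (5/9, -1/9)
M = W + t·(N−W) with t = 5/3

t = 5/3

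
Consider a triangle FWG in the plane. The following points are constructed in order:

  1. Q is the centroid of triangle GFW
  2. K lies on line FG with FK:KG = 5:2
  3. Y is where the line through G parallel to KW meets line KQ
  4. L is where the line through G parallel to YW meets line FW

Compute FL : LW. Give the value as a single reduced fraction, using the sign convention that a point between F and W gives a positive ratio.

FL:LW = -35/4

Set F = (0, 0), W = (1, 0), G = (0, 1); any affine frame gives the same invariant.
1. Q is the centroid of triangle GFW ⇒ Q = (1/3, 1/3)
2. K lies on line FG with FK:KG = 5:2 ⇒ K = (0, 5/7)
3. Y is where the line through G parallel to KW meets line KQ ⇒ Y = (-2/3, 31/21)
4. L is where the line through G parallel to YW meets line FW ⇒ L = (35/31, 0)
L = F + t·(W−F) with t = 35/31, so FL:LW = t:(1−t) = 35/31:-4/31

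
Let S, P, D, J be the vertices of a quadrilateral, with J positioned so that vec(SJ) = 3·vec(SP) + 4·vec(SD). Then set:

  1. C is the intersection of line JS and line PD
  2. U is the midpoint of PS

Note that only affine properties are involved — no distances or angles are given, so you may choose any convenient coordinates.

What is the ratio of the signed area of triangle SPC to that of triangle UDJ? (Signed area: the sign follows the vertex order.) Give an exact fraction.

Work in coordinates with S = (0, 0), P = (1, 0), D = (0, 1), J = (3, 4).
1. C is the intersection of line JS and line PD ⇒ C = (3/7, 4/7)
2. U is the midpoint of PS ⇒ U = (1/2, 0)
2·[SPC] = 4/7, 2·[UDJ] = -9/2
[SPC]:[UDJ] = 4/7:-9/2 = -8/63

[SPC]:[UDJ] = -8/63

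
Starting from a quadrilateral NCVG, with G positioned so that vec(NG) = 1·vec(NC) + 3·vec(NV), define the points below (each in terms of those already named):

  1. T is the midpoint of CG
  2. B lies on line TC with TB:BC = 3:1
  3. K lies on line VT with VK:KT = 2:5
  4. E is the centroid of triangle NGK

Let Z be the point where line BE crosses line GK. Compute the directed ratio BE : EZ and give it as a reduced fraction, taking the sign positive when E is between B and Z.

Set N = (0, 0), C = (1, 0), V = (0, 1), G = (1, 3); any affine frame gives the same invariant.
1. T is the midpoint of CG ⇒ T = (1, 3/2)
2. B lies on line TC with TB:BC = 3:1 ⇒ B = (1, 3/8)
3. K lies on line VT with VK:KT = 2:5 ⇒ K = (2/7, 8/7)
4. E is the centroid of triangle NGK ⇒ E = (3/7, 29/21)
line BE meets GK at Z = (119/299, 33/23)
E = B + t·(Z−B) with t = 299/315, so BE:EZ = 299/315:16/315

BE:EZ = 299/16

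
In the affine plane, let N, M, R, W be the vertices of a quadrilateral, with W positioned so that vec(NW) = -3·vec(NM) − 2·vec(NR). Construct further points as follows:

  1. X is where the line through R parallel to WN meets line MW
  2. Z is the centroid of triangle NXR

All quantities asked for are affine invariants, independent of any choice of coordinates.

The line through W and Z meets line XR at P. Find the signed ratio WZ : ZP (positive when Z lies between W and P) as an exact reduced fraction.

Set N = (0, 0), M = (1, 0), R = (0, 1), W = (-3, -2); any affine frame gives the same invariant.
1. X is where the line through R parallel to WN meets line MW ⇒ X = (-9, -5)
2. Z is the centroid of triangle NXR ⇒ Z = (-3, -4/3)
line WZ meets XR at P = (-3, -1)
Z = W + t·(P−W) with t = 2/3, so WZ:ZP = 2/3:1/3

WZ:ZP = 2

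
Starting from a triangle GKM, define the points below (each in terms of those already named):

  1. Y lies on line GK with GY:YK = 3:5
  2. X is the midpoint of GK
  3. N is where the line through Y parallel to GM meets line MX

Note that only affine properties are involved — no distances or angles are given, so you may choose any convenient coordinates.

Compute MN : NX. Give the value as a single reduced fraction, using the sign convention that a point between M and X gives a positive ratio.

MN:NX = 3

Assign G = (0, 0), K = (1, 0), M = (0, 1) — the answer is frame-independent, so this choice is without loss of generality.
1. Y lies on line GK with GY:YK = 3:5 ⇒ Y = (3/8, 0)
2. X is the midpoint of GK ⇒ X = (1/2, 0)
3. N is where the line through Y parallel to GM meets line MX ⇒ N = (3/8, 1/4)
N = M + t·(X−M) with t = 3/4, so MN:NX = t:(1−t) = 3/4:1/4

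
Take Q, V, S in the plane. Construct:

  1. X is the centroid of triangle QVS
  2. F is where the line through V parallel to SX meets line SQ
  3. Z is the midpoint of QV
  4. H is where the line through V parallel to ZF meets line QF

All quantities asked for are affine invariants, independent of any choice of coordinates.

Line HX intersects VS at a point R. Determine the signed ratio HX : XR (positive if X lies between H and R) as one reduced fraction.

Assign Q = (0, 0), V = (1, 0), S = (0, 1) — the answer is frame-independent, so this choice is without loss of generality.
1. X is the centroid of triangle QVS ⇒ X = (1/3, 1/3)
2. F is where the line through V parallel to SX meets line SQ ⇒ F = (0, 2)
3. Z is the midpoint of QV ⇒ Z = (1/2, 0)
4. H is where the line through V parallel to ZF meets line QF ⇒ H = (0, 4)
line HX meets VS at R = (3/10, 7/10)
X = H + t·(R−H) with t = 10/9, so HX:XR = 10/9:-1/9

HX:XR = -10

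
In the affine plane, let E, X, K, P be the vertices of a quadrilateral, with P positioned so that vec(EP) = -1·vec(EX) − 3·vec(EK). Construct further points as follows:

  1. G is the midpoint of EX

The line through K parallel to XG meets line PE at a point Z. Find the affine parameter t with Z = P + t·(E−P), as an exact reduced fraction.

t = 4/3

Choose coordinates E = (0, 0), X = (1, 0), K = (0, 1), P = (-1, -3).
1. G is the midpoint of EX ⇒ G = (1/2, 0)
through K parallel to XG: direction (-1/2, 0); meets PE at Z = (1/3, 1)
Z = P + t·(E−P) with t = 4/3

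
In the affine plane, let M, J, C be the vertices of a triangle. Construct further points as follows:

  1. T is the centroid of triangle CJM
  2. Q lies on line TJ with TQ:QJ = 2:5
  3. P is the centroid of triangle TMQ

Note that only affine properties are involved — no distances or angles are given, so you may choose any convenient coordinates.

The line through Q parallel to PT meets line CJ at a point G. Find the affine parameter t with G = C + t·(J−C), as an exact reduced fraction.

t = 7/12

Work in coordinates with M = (0, 0), J = (1, 0), C = (0, 1).
1. T is the centroid of triangle CJM ⇒ T = (1/3, 1/3)
2. Q lies on line TJ with TQ:QJ = 2:5 ⇒ Q = (11/21, 5/21)
3. P is the centroid of triangle TMQ ⇒ P = (2/7, 4/21)
through Q parallel to PT: direction (1/21, 1/7); meets CJ at G = (7/12, 5/12)
G = C + t·(J−C) with t = 7/12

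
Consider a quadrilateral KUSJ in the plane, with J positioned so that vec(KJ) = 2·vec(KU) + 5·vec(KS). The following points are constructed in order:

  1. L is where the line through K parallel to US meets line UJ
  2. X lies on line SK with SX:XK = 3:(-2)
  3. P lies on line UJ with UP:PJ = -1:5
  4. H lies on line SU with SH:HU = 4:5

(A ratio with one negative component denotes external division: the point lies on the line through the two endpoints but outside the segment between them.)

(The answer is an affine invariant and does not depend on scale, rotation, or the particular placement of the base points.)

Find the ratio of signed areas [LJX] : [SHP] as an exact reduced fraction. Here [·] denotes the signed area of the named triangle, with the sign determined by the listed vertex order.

Work in coordinates with K = (0, 0), U = (1, 0), S = (0, 1), J = (2, 5).
1. L is where the line through K parallel to US meets line UJ ⇒ L = (5/6, -5/6)
2. X lies on line SK with SX:XK = 3:(-2) ⇒ X = (0, -2)
3. P lies on line UJ with UP:PJ = -1:5 ⇒ P = (3/4, -5/4)
4. H lies on line SU with SH:HU = 4:5 ⇒ H = (4/9, 5/9)
2·[LJX] = 7/2, 2·[SHP] = -2/3
[LJX]:[SHP] = 7/2:-2/3 = -21/4

[LJX]:[SHP] = -21/4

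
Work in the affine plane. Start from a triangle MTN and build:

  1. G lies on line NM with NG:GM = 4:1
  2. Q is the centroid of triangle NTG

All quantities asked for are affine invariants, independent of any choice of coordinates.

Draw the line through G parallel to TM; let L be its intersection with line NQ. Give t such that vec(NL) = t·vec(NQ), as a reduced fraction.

t = 4/3

Assign M = (0, 0), T = (1, 0), N = (0, 1) — the answer is frame-independent, so this choice is without loss of generality.
1. G lies on line NM with NG:GM = 4:1 ⇒ G = (0, 1/5)
2. Q is the centroid of triangle NTG ⇒ Q = (1/3, 2/5)
through G parallel to TM: direction (-1, 0); meets NQ at L = (4/9, 1/5)
L = N + t·(Q−N) with t = 4/3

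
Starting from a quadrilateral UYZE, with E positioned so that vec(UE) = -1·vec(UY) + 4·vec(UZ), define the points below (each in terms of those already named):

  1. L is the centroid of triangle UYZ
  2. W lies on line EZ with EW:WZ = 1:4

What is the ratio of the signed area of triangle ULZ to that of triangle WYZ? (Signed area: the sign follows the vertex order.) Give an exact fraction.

[ULZ]:[WYZ] = -5/24

Choose coordinates U = (0, 0), Y = (1, 0), Z = (0, 1), E = (-1, 4).
1. L is the centroid of triangle UYZ ⇒ L = (1/3, 1/3)
2. W lies on line EZ with EW:WZ = 1:4 ⇒ W = (-4/5, 17/5)
2·[ULZ] = 1/3, 2·[WYZ] = -8/5
[ULZ]:[WYZ] = 1/3:-8/5 = -5/24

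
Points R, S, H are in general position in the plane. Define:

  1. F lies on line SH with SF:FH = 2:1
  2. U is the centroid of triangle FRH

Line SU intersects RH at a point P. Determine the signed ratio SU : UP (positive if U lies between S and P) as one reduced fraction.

SU:UP = 8

Set R = (0, 0), S = (1, 0), H = (0, 1); any affine frame gives the same invariant.
1. F lies on line SH with SF:FH = 2:1 ⇒ F = (1/3, 2/3)
2. U is the centroid of triangle FRH ⇒ U = (1/9, 5/9)
line SU meets RH at P = (0, 5/8)
U = S + t·(P−S) with t = 8/9, so SU:UP = 8/9:1/9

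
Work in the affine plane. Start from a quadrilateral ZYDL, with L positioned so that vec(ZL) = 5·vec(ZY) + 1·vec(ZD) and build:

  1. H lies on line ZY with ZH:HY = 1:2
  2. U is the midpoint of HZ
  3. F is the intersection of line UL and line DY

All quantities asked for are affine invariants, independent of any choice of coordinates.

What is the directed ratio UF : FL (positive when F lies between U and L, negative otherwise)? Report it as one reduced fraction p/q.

Work in coordinates with Z = (0, 0), Y = (1, 0), D = (0, 1), L = (5, 1).
1. H lies on line ZY with ZH:HY = 1:2 ⇒ H = (1/3, 0)
2. U is the midpoint of HZ ⇒ U = (1/6, 0)
3. F is the intersection of line UL and line DY ⇒ F = (6/7, 1/7)
F = U + t·(L−U) with t = 1/7, so UF:FL = t:(1−t) = 1/7:6/7

UF:FL = 1/6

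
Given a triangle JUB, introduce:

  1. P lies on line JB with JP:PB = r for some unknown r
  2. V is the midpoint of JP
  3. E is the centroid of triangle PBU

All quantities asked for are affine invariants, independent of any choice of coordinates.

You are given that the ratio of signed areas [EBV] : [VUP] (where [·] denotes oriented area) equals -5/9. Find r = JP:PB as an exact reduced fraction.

r = -3/4

Assign J = (0, 0), U = (1, 0), B = (0, 1) — the answer is frame-independent, so this choice is without loss of generality.
1. With JP:PB = r, write λ = r/(r+1) so P = J + λ·(B−J); P is affine-linear in λ
2. V is the midpoint of JP ⇒ V is an affine combination of earlier points and hence also affine-linear in λ
3. E is the centroid of triangle PBU ⇒ E is an affine combination of earlier points and hence also affine-linear in λ
Every point depending on P is an affine combination of P and λ-independent points, so each such coordinate is linear in λ; the λ² term in each signed area is a multiple of (B−J)×(B−J) = 0, so 2·[EBV] and 2·[VUP] are each linear in λ. Evaluating at λ=0 and λ=1:
  2·[EBV] = -1/6·λ + 1/3,   2·[VUP] = 1/2·λ
So [EBV]:[VUP] = (-1/6·λ + 1/3) / (1/2·λ). Setting this equal to -5/9:
  -1/6·λ + 1/3 = -5/9·(1/2·λ)  ⇒  λ = -3
Then r = λ/(1−λ) = (-3)/(4) = -3/4. Check: with r = -3/4, P = (0, -3) and [EBV]:[VUP] = -5/9 as required.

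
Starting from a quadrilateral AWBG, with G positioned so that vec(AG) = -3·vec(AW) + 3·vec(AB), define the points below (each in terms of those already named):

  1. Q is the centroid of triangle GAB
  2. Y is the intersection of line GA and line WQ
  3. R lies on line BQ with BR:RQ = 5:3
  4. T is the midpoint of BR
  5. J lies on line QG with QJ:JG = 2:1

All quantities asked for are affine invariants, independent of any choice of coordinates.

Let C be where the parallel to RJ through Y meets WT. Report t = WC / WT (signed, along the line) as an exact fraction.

Set A = (0, 0), W = (1, 0), B = (0, 1), G = (-3, 3); any affine frame gives the same invariant.
1. Q is the centroid of triangle GAB ⇒ Q = (-1, 4/3)
2. Y is the intersection of line GA and line WQ ⇒ Y = (-2, 2)
3. R lies on line BQ with BR:RQ = 5:3 ⇒ R = (-5/8, 29/24)
4. T is the midpoint of BR ⇒ T = (-5/16, 53/48)
5. J lies on line QG with QJ:JG = 2:1 ⇒ J = (-7/3, 22/9)
through Y parallel to RJ: direction (-41/24, 89/72); meets WT at C = (745/304, -371/304)
C = W + t·(T−W) with t = -21/19

t = -21/19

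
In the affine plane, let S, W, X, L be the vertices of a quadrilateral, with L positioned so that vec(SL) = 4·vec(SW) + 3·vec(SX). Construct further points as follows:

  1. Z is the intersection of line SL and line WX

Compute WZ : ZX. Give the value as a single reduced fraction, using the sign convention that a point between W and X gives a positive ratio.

Set S = (0, 0), W = (1, 0), X = (0, 1), L = (4, 3); any affine frame gives the same invariant.
1. Z is the intersection of line SL and line WX ⇒ Z = (4/7, 3/7)
Z = W + t·(X−W) with t = 3/7, so WZ:ZX = t:(1−t) = 3/7:4/7

WZ:ZX = 3/4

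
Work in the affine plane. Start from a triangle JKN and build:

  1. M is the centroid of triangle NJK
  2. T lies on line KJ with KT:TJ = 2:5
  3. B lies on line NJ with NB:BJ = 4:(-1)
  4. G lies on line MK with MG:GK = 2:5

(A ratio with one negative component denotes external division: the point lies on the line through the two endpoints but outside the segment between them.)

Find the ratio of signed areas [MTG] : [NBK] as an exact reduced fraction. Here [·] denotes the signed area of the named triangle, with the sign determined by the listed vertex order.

Set J = (0, 0), K = (1, 0), N = (0, 1); any affine frame gives the same invariant.
1. M is the centroid of triangle NJK ⇒ M = (1/3, 1/3)
2. T lies on line KJ with KT:TJ = 2:5 ⇒ T = (5/7, 0)
3. B lies on line NJ with NB:BJ = 4:(-1) ⇒ B = (0, -1/3)
4. G lies on line MK with MG:GK = 2:5 ⇒ G = (11/21, 5/21)
2·[MTG] = 4/147, 2·[NBK] = 4/3
[MTG]:[NBK] = 4/147:4/3 = 1/49

[MTG]:[NBK] = 1/49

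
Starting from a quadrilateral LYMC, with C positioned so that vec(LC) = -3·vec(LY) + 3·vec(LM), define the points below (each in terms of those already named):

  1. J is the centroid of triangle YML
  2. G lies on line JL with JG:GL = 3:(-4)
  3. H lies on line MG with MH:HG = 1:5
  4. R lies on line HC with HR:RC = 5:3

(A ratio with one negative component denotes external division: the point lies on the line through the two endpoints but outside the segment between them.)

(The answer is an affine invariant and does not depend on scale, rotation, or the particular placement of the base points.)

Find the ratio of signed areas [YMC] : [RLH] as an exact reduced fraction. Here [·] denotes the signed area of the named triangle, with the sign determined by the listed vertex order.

[YMC]:[RLH] = 48/115

Choose coordinates L = (0, 0), Y = (1, 0), M = (0, 1), C = (-3, 3).
1. J is the centroid of triangle YML ⇒ J = (1/3, 1/3)
2. G lies on line JL with JG:GL = 3:(-4) ⇒ G = (4/3, 4/3)
3. H lies on line MG with MH:HG = 1:5 ⇒ H = (2/9, 19/18)
4. R lies on line HC with HR:RC = 5:3 ⇒ R = (-43/24, 109/48)
2·[YMC] = 1, 2·[RLH] = 115/48
[YMC]:[RLH] = 1:115/48 = 48/115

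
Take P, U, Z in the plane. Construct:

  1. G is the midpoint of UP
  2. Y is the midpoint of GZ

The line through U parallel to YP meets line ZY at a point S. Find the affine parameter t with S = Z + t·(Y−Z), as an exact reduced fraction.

Assign P = (0, 0), U = (1, 0), Z = (0, 1) — the answer is frame-independent, so this choice is without loss of generality.
1. G is the midpoint of UP ⇒ G = (1/2, 0)
2. Y is the midpoint of GZ ⇒ Y = (1/4, 1/2)
through U parallel to YP: direction (-1/4, -1/2); meets ZY at S = (3/4, -1/2)
S = Z + t·(Y−Z) with t = 3

t = 3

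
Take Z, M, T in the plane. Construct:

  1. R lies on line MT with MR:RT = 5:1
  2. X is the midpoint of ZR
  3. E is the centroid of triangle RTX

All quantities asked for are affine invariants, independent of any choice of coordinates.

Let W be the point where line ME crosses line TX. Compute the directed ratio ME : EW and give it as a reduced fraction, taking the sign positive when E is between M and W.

Assign Z = (0, 0), M = (1, 0), T = (0, 1) — the answer is frame-independent, so this choice is without loss of generality.
1. R lies on line MT with MR:RT = 5:1 ⇒ R = (1/6, 5/6)
2. X is the midpoint of ZR ⇒ X = (1/12, 5/12)
3. E is the centroid of triangle RTX ⇒ E = (1/12, 3/4)
line ME meets TX at W = (1/34, 27/34)
E = M + t·(W−M) with t = 17/18, so ME:EW = 17/18:1/18

ME:EW = 17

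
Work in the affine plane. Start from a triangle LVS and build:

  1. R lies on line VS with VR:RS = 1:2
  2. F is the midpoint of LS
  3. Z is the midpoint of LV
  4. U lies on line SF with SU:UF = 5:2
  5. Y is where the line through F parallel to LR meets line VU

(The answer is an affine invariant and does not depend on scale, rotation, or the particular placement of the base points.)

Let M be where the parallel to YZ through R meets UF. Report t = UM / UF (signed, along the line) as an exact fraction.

t = -29/6

Choose coordinates L = (0, 0), V = (1, 0), S = (0, 1).
1. R lies on line VS with VR:RS = 1:2 ⇒ R = (2/3, 1/3)
2. F is the midpoint of LS ⇒ F = (0, 1/2)
3. Z is the midpoint of LV ⇒ Z = (1/2, 0)
4. U lies on line SF with SU:UF = 5:2 ⇒ U = (0, 9/14)
5. Y is where the line through F parallel to LR meets line VU ⇒ Y = (1/8, 9/16)
through R parallel to YZ: direction (3/8, -9/16); meets UF at M = (0, 4/3)
M = U + t·(F−U) with t = -29/6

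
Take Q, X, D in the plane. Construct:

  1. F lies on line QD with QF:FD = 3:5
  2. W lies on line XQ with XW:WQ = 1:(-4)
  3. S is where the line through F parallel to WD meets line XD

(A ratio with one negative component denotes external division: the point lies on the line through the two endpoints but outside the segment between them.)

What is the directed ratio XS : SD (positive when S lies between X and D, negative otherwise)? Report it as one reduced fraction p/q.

XS:SD = -3/5

Set Q = (0, 0), X = (1, 0), D = (0, 1); any affine frame gives the same invariant.
1. F lies on line QD with QF:FD = 3:5 ⇒ F = (0, 3/8)
2. W lies on line XQ with XW:WQ = 1:(-4) ⇒ W = (4/3, 0)
3. S is where the line through F parallel to WD meets line XD ⇒ S = (5/2, -3/2)
S = X + t·(D−X) with t = -3/2, so XS:SD = t:(1−t) = -3/2:5/2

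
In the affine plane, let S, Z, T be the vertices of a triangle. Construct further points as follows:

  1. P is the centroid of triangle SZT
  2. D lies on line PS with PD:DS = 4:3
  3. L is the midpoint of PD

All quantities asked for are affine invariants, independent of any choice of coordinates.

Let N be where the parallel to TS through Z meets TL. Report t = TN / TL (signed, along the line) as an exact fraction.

Set S = (0, 0), Z = (1, 0), T = (0, 1); any affine frame gives the same invariant.
1. P is the centroid of triangle SZT ⇒ P = (1/3, 1/3)
2. D lies on line PS with PD:DS = 4:3 ⇒ D = (1/7, 1/7)
3. L is the midpoint of PD ⇒ L = (5/21, 5/21)
through Z parallel to TS: direction (0, -1); meets TL at N = (1, -11/5)
N = T + t·(L−T) with t = 21/5

t = 21/5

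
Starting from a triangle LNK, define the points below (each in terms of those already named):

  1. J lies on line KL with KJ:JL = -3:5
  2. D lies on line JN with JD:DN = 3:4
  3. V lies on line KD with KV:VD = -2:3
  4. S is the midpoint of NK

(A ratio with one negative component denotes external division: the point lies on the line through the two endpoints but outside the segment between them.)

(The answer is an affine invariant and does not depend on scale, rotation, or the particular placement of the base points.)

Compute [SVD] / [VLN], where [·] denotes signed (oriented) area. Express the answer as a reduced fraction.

[SVD]:[VLN] = -9

Assign L = (0, 0), N = (1, 0), K = (0, 1) — the answer is frame-independent, so this choice is without loss of generality.
1. J lies on line KL with KJ:JL = -3:5 ⇒ J = (0, 5/2)
2. D lies on line JN with JD:DN = 3:4 ⇒ D = (3/7, 10/7)
3. V lies on line KD with KV:VD = -2:3 ⇒ V = (-6/7, 1/7)
4. S is the midpoint of NK ⇒ S = (1/2, 1/2)
2·[SVD] = -9/7, 2·[VLN] = 1/7
[SVD]:[VLN] = -9/7:1/7 = -9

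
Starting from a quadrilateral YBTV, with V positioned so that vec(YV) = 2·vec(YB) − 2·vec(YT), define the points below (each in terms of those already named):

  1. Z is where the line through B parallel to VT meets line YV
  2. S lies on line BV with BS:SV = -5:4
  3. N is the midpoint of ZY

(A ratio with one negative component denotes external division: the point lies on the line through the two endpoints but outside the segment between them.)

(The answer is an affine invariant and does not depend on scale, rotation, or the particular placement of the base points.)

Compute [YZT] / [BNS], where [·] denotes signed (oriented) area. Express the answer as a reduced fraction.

[YZT]:[BNS] = 6/5

Choose coordinates Y = (0, 0), B = (1, 0), T = (0, 1), V = (2, -2).
1. Z is where the line through B parallel to VT meets line YV ⇒ Z = (3, -3)
2. S lies on line BV with BS:SV = -5:4 ⇒ S = (6, -10)
3. N is the midpoint of ZY ⇒ N = (3/2, -3/2)
2·[YZT] = 3, 2·[BNS] = 5/2
[YZT]:[BNS] = 3:5/2 = 6/5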